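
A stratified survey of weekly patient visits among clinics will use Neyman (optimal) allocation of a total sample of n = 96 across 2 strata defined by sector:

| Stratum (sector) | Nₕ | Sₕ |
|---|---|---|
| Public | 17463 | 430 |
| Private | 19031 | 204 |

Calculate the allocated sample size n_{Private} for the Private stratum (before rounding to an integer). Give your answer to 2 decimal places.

Neyman allocation: nₕ = n·NₕSₕ / Σⱼ NⱼSⱼ.
Σ NⱼSⱼ = 17463·430 + 19031·204 = 1.1391414 × 10^7.
n_{Private} = 96·19031·204 / (1.1391414 × 10^7) = 32.72.

32.72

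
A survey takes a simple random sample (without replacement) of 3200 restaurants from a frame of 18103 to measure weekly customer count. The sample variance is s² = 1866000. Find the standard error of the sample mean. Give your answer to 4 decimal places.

21.9100

Under SRS without replacement, Var(ȳ) = (1 − f)·s²/n with f = n/N = 3200/18103 = 0.17676628.
Var(ȳ) = (1 − 0.17676628)·1866000/3200 = 0.82323372·583.125 = 480.04816.
SE(ȳ) = √(480.04816) = 21.9100.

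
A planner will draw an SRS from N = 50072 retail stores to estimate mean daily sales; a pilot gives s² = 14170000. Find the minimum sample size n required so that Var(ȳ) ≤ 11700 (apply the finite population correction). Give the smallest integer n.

1183

Without fpc, n₀ = s²/D = 14170000/11700 = 1211.1111.
With fpc, (1 − n/N)·s²/n ≤ D requires n ≥ n₀/(1 + n₀/N) = 1211.1111/(1 + 1211.1111/50072) = 1182.5093.
Rounding up, n = 1183.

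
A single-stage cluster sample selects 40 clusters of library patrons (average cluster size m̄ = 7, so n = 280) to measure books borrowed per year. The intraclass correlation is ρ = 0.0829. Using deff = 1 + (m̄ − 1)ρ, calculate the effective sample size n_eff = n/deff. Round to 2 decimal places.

deff = 1 + (7 − 1)·0.0829 = 1 + 0.4974 = 1.4974.
n_eff = 280 / 1.4974 = 186.99.

186.99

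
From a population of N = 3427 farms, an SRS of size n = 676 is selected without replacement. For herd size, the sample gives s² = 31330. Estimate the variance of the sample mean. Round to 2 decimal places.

Under SRS without replacement, Var(ȳ) = (1 − f)·s²/n with f = n/N = 676/3427 = 0.19725708.
Var(ȳ) = (1 − 0.19725708)·31330/676 = 0.80274292·46.346154 = 37.204047.

37.20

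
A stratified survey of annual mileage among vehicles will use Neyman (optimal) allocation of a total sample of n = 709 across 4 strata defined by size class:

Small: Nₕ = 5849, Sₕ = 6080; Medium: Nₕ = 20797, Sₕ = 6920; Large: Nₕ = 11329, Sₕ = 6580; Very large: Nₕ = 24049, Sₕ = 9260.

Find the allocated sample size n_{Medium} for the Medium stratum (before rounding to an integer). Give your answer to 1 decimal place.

214.0

Neyman allocation: nₕ = n·NₕSₕ / Σⱼ NⱼSⱼ.
Σ NⱼSⱼ = 5849·6080 + 20797·6920 + 11329·6580 + 24049·9260 = 4.7671572 × 10^8.
n_{Medium} = 709·20797·6920 / (4.7671572 × 10^8) = 214.0.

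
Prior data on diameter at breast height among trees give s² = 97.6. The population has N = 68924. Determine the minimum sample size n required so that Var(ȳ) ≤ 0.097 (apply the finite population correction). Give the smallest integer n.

Without fpc, n₀ = s²/D = 97.6/0.097 = 1006.1856.
With fpc, (1 − n/N)·s²/n ≤ D requires n ≥ n₀/(1 + n₀/N) = 1006.1856/(1 + 1006.1856/68924) = 991.7082.
Rounding up, n = 992.

992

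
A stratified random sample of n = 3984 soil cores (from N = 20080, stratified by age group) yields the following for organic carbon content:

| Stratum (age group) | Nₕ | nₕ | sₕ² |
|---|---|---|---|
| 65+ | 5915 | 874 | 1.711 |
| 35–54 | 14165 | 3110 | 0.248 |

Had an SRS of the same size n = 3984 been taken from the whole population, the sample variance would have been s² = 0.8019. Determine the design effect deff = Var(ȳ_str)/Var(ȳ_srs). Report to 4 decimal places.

1.0892

Var(ȳ_str) = Σ Wₕ²(1−fₕ)sₕ²/nₕ with Wₕ = Nₕ/20080:
  65+: (5915/20080)²·(1−874/5915)·1.711/874 = 1.4477134 × 10^-4
  35–54: (14165/20080)²·(1−3110/14165)·0.248/3110 = 3.0969857 × 10^-5
  → Var(ȳ_str) = 1.757412 × 10^-4.
Var(ȳ_srs) = (1 − 3984/20080)·0.8019/3984 = 1.6134486 × 10^-4.
deff = (1.757412 × 10^-4) / (1.6134486 × 10^-4) = 1.0892.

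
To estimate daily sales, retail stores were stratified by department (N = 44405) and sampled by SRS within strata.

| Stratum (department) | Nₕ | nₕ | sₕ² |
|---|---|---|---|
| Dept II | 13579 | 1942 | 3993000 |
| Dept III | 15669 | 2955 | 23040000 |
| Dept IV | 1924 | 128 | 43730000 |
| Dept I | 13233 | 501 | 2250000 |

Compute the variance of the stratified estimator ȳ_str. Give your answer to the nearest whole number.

1935

Var(ȳ_str) = Σₕ Wₕ²(1 − fₕ)sₕ²/nₕ with Wₕ = Nₕ/N, N = 44405.
Dept II: Wₕ = 0.30579890; term = 0.30579890²·(1 − 0.14301495)·3993000/1942 = 164.77646.
Dept III: Wₕ = 0.35286567; term = 0.35286567²·(1 − 0.18858893)·23040000/2955 = 787.74332.
Dept IV: Wₕ = 0.04332845; term = 0.04332845²·(1 − 0.06652807)·43730000/128 = 598.71089.
Dept I: Wₕ = 0.29800698; term = 0.29800698²·(1 − 0.03785990)·2250000/501 = 383.73904.
Sum = 1934.9697.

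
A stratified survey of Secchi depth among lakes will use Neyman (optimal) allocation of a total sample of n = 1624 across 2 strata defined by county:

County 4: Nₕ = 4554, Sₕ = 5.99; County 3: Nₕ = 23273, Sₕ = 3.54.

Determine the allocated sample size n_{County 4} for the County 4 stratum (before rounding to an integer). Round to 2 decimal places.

403.96

Neyman allocation: nₕ = n·NₕSₕ / Σⱼ NⱼSⱼ.
Σ NⱼSⱼ = 4554·5.99 + 23273·3.54 = 109664.88.
n_{County 4} = 1624·4554·5.99 / 109664.88 = 403.96.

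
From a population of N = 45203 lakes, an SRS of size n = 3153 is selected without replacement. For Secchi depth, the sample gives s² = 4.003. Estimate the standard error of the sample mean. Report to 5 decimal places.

0.03437

Under SRS without replacement, Var(ȳ) = (1 − f)·s²/n with f = n/N = 3153/45203 = 0.06975201.
Var(ȳ) = (1 − 0.06975201)·4.003/3153 = 0.93024799·0.0012695845 = 0.0011810285.
SE(ȳ) = √(0.0011810285) = 0.03437.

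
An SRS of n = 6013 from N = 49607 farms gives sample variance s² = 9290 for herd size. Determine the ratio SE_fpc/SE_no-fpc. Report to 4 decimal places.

f = n/N = 6013/49607 = 0.12121273.
SE_no-fpc = √(s²/n) = 1.2429746; SE_fpc = √((1−f)s²/n) = 1.1652098.
Ratio = √(1−f) = 0.93743654.

0.9374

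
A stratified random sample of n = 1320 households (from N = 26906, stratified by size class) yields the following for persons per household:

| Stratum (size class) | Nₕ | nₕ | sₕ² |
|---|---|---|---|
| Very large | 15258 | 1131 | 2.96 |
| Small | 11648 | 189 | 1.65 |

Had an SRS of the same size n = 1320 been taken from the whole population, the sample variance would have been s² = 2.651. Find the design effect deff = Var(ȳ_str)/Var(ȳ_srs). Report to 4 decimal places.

Var(ȳ_str) = Σ Wₕ²(1−fₕ)sₕ²/nₕ with Wₕ = Nₕ/26906:
  Very large: (15258/26906)²·(1−1131/15258)·2.96/1131 = 7.7925283 × 10^-4
  Small: (11648/26906)²·(1−189/11648)·1.65/189 = 0.0016096148
  → Var(ȳ_str) = 0.0023888676.
Var(ȳ_srs) = (1 − 1320/26906)·2.651/1320 = 0.0019098051.
deff = 0.0023888676 / 0.0019098051 = 1.2508.

1.2508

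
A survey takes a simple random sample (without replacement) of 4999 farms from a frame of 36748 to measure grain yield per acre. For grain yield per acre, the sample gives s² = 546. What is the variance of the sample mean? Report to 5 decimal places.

0.09436

Under SRS without replacement, Var(ȳ) = (1 − f)·s²/n with f = n/N = 4999/36748 = 0.13603461.
Var(ȳ) = (1 − 0.13603461)·546/4999 = 0.86396539·0.10922184 = 0.094363893.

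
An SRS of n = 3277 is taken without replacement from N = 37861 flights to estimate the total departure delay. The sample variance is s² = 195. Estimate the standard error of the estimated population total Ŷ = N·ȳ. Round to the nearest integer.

8827

Var(Ŷ) = N²·Var(ȳ) = N²·(1 − n/N)·s²/n.
f = 3277/37861 = 0.08655345; Var(ȳ) = 0.91344655·195/3277 = 0.054355227.
Var(Ŷ) = 37861² · 0.054355227 = 7.7915789 × 10^7.
SE(Ŷ) = √(7.7915789 × 10^7) = 8827.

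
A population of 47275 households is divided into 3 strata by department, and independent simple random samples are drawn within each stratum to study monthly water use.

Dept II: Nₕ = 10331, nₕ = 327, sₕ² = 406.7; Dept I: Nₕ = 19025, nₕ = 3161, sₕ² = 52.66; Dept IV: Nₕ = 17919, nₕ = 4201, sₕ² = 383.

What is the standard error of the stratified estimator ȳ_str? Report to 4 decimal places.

0.2642

Var(ȳ_str) = Σₕ Wₕ²(1 − fₕ)sₕ²/nₕ with Wₕ = Nₕ/N, N = 47275.
Dept II: Wₕ = 0.21852988; term = 0.21852988²·(1 − 0.03165231)·406.7/327 = 0.05751477.
Dept I: Wₕ = 0.40243258; term = 0.40243258²·(1 − 0.16614980)·52.66/3161 = 0.0022497313.
Dept IV: Wₕ = 0.37903755; term = 0.37903755²·(1 − 0.23444389)·383/4201 = 0.010027383.
Sum = 0.069791884.
SE = √(0.069791884) = 0.2642.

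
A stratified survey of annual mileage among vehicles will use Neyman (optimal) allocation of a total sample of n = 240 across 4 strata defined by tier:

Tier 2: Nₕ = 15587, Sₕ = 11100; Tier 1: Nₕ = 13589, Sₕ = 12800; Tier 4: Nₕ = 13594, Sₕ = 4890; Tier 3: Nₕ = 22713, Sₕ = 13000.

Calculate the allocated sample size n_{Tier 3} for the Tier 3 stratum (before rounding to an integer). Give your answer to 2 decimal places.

Neyman allocation: nₕ = n·NₕSₕ / Σⱼ NⱼSⱼ.
Σ NⱼSⱼ = 15587·11100 + 13589·12800 + 13594·4890 + 22713·13000 = 7.0869856 × 10^8.
n_{Tier 3} = 240·22713·13000 / (7.0869856 × 10^8) = 99.99.

99.99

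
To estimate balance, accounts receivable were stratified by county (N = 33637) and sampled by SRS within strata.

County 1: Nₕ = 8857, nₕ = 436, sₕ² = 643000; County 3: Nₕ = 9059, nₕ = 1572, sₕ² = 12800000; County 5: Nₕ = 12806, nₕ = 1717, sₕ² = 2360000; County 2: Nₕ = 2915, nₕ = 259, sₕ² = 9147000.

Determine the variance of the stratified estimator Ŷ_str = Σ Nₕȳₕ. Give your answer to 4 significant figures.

Var(Ŷ_str) = Σₕ Nₕ²(1 − fₕ)sₕ²/nₕ.
County 1: 8857²·(1 − 436/8857)·643000/436 = 1.0999547 × 10^11.
County 3: 9059²·(1 − 1572/9059)·12800000/1572 = 5.5226246 × 10^11.
County 5: 12806²·(1 − 1717/12806)·2360000/1717 = 1.9518552 × 10^11.
County 2: 2915²·(1 − 259/2915)·9147000/259 = 2.7342961 × 10^11.
Sum = 1.1308731 × 10^12.

1.131 × 10^12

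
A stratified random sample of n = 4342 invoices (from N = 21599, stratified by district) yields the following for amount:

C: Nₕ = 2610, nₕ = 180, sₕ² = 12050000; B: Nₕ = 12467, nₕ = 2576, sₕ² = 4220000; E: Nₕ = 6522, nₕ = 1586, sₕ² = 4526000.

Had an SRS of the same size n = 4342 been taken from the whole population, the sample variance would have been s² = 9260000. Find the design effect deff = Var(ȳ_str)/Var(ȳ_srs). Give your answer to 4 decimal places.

Var(ȳ_str) = Σ Wₕ²(1−fₕ)sₕ²/nₕ with Wₕ = Nₕ/21599:
  C: (2610/21599)²·(1−180/2610)·12050000/180 = 910.11031
  B: (12467/21599)²·(1−2576/12467)·4220000/2576 = 433.01353
  E: (6522/21599)²·(1−1586/6522)·4526000/1586 = 196.92462
  → Var(ȳ_str) = 1540.0485.
Var(ȳ_srs) = (1 − 4342/21599)·9260000/4342 = 1703.9342.
deff = 1540.0485 / 1703.9342 = 0.9038.

0.9038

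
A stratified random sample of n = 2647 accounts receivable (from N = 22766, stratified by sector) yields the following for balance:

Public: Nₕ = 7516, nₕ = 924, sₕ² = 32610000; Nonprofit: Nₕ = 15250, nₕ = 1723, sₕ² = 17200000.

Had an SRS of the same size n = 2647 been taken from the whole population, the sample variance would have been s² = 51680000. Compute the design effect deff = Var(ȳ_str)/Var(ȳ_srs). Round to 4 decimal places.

0.4258

Var(ȳ_str) = Σ Wₕ²(1−fₕ)sₕ²/nₕ with Wₕ = Nₕ/22766:
  Public: (7516/22766)²·(1−924/7516)·32610000/924 = 3373.7223
  Nonprofit: (15250/22766)²·(1−1723/15250)·17200000/1723 = 3973.2056
  → Var(ȳ_str) = 7346.9279.
Var(ȳ_srs) = (1 − 2647/22766)·51680000/2647 = 17253.938.
deff = 7346.9279 / 17253.938 = 0.4258.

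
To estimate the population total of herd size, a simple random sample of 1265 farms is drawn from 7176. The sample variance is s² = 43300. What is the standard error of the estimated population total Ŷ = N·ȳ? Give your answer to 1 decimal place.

Var(Ŷ) = N²·Var(ȳ) = N²·(1 − n/N)·s²/n.
f = 1265/7176 = 0.17628205; Var(ȳ) = 0.82371795·43300/1265 = 28.195247.
Var(Ŷ) = 7176² · 28.195247 = 1.4519136 × 10^9.
SE(Ŷ) = √(1.4519136 × 10^9) = 38104.0.

38104.0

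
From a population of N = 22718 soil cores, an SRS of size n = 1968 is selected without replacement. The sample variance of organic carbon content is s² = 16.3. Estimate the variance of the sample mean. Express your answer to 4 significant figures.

0.007565

Under SRS without replacement, Var(ȳ) = (1 − f)·s²/n with f = n/N = 1968/22718 = 0.08662734.
Var(ȳ) = (1 − 0.08662734)·16.3/1968 = 0.91337266·0.0082825203 = 0.0075650276.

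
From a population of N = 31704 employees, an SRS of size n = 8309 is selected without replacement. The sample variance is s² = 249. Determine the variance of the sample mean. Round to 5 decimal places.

0.02211

Under SRS without replacement, Var(ȳ) = (1 − f)·s²/n with f = n/N = 8309/31704 = 0.26208049.
Var(ȳ) = (1 − 0.26208049)·249/8309 = 0.73791951·0.029967505 = 0.022113607.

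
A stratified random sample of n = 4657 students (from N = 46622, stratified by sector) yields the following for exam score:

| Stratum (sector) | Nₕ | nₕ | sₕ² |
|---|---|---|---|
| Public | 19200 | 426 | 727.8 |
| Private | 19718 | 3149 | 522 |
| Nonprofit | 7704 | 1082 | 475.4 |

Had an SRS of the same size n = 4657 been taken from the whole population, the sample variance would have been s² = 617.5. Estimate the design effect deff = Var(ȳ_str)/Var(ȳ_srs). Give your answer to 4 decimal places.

Var(ȳ_str) = Σ Wₕ²(1−fₕ)sₕ²/nₕ with Wₕ = Nₕ/46622:
  Public: (19200/46622)²·(1−426/19200)·727.8/426 = 0.28332095
  Private: (19718/46622)²·(1−3149/19718)·522/3149 = 0.024915821
  Nonprofit: (7704/46622)²·(1−1082/7704)·475.4/1082 = 0.010312301
  → Var(ȳ_str) = 0.31854907.
Var(ȳ_srs) = (1 − 4657/46622)·617.5/4657 = 0.11935127.
deff = 0.31854907 / 0.11935127 = 2.6690.

2.6690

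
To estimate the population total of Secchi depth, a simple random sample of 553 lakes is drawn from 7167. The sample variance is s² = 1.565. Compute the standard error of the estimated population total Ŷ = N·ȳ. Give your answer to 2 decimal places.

Var(Ŷ) = N²·Var(ȳ) = N²·(1 − n/N)·s²/n.
f = 553/7167 = 0.07715920; Var(ȳ) = 0.92284080·1.565/553 = 0.0026116561.
Var(Ŷ) = 7167² · 0.0026116561 = 134150.04.
SE(Ŷ) = √(134150.04) = 366.26.

366.26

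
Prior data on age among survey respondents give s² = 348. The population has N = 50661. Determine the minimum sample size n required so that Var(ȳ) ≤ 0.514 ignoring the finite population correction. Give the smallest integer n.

678

Without fpc, n₀ = s²/D = 348/0.514 = 677.0428.
Rounding up, n = 678.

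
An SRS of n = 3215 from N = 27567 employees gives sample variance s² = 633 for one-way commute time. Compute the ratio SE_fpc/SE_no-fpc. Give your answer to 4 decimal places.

f = n/N = 3215/27567 = 0.11662495.
SE_no-fpc = √(s²/n) = 0.44372241; SE_fpc = √((1−f)s²/n) = 0.41704597.
Ratio = √(1−f) = 0.93988034.

0.9399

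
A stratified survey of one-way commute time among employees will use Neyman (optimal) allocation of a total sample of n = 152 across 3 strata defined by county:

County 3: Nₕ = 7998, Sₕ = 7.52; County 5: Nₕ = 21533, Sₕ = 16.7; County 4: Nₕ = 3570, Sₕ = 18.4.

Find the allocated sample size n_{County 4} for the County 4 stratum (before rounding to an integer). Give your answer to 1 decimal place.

20.6

Neyman allocation: nₕ = n·NₕSₕ / Σⱼ NⱼSⱼ.
Σ NⱼSⱼ = 7998·7.52 + 21533·16.7 + 3570·18.4 = 485434.06.
n_{County 4} = 152·3570·18.4 / 485434.06 = 20.6.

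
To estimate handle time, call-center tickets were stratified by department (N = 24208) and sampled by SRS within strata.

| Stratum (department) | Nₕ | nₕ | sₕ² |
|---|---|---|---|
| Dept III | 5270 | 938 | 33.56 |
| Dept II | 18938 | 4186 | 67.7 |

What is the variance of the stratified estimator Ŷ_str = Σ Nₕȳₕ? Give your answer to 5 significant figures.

Var(Ŷ_str) = Σₕ Nₕ²(1 − fₕ)sₕ²/nₕ.
Dept III: 5270²·(1 − 938/5270)·33.56/938 = 816804.6.
Dept II: 18938²·(1 − 4186/18938)·67.7/4186 = 4.5182937 × 10^6.
Sum = 5.3350983 × 10^6.

5.3351 × 10^6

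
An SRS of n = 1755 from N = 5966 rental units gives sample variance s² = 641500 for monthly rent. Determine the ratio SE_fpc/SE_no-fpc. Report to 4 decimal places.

f = n/N = 1755/5966 = 0.29416695.
SE_no-fpc = √(s²/n) = 19.118762; SE_fpc = √((1−f)s²/n) = 16.062412.
Ratio = √(1−f) = 0.84013871.

0.8401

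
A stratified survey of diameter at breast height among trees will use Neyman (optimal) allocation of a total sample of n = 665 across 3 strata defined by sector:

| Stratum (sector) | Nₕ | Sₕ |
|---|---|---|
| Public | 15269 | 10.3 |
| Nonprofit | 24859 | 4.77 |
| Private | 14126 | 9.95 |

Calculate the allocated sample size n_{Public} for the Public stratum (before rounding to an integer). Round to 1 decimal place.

251.2

Neyman allocation: nₕ = n·NₕSₕ / Σⱼ NⱼSⱼ.
Σ NⱼSⱼ = 15269·10.3 + 24859·4.77 + 14126·9.95 = 416401.83.
n_{Public} = 665·15269·10.3 / 416401.83 = 251.2.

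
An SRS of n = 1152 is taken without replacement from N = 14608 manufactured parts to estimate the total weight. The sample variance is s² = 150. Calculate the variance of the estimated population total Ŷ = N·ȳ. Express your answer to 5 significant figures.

Var(Ŷ) = N²·Var(ȳ) = N²·(1 − n/N)·s²/n.
f = 1152/14608 = 0.07886090; Var(ȳ) = 0.92113910·150/1152 = 0.11993999.
Var(Ŷ) = 14608² · 0.11993999 = 2.5594434 × 10^7.

2.5594 × 10^7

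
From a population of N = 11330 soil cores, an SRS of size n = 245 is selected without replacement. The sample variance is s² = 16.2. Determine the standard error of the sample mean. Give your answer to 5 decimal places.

Under SRS without replacement, Var(ȳ) = (1 − f)·s²/n with f = n/N = 245/11330 = 0.02162401.
Var(ȳ) = (1 − 0.02162401)·16.2/245 = 0.97837599·0.066122449 = 0.064692617.
SE(ȳ) = √(0.064692617) = 0.25435.

0.25435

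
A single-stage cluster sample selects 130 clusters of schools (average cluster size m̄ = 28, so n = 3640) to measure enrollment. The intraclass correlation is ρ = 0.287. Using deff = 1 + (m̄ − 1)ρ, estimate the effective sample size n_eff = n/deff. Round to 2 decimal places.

deff = 1 + (28 − 1)·0.287 = 1 + 7.749 = 8.749.
n_eff = 3640 / 8.749 = 416.05.

416.05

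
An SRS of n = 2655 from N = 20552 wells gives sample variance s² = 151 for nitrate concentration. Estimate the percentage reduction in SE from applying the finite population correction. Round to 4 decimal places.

6.6825

f = n/N = 2655/20552 = 0.12918451.
SE_no-fpc = √(s²/n) = 0.23848233; SE_fpc = √((1−f)s²/n) = 0.22254574.
Ratio = √(1−f) = 0.93317495. Reduction = 100·(1 − 0.93317495) = 6.6825%.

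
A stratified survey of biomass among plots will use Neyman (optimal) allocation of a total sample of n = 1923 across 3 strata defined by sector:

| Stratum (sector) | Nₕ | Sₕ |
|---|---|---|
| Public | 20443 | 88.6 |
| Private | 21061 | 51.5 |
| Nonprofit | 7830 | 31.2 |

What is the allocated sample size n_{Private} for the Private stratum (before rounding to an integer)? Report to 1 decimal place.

664.2

Neyman allocation: nₕ = n·NₕSₕ / Σⱼ NⱼSⱼ.
Σ NⱼSⱼ = 20443·88.6 + 21061·51.5 + 7830·31.2 = 3.1401873 × 10^6.
n_{Private} = 1923·21061·51.5 / (3.1401873 × 10^6) = 664.2.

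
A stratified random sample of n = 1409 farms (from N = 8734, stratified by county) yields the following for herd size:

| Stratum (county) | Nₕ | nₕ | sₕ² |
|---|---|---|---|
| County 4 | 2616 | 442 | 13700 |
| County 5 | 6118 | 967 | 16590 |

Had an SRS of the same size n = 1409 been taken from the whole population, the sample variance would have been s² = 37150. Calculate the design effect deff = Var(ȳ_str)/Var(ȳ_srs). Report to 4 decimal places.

Var(ȳ_str) = Σ Wₕ²(1−fₕ)sₕ²/nₕ with Wₕ = Nₕ/8734:
  County 4: (2616/8734)²·(1−442/2616)·13700/442 = 2.3108364
  County 5: (6118/8734)²·(1−967/6118)·16590/967 = 7.0875243
  → Var(ȳ_str) = 9.3983607.
Var(ȳ_srs) = (1 − 1409/8734)·37150/1409 = 22.112725.
deff = 9.3983607 / 22.112725 = 0.4250.

0.4250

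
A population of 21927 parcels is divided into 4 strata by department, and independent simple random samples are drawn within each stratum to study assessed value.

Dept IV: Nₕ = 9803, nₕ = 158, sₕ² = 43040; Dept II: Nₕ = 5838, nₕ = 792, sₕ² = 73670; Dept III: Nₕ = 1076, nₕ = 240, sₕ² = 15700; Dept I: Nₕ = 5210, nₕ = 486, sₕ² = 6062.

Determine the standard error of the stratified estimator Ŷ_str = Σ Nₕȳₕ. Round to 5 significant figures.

Var(Ŷ_str) = Σₕ Nₕ²(1 − fₕ)sₕ²/nₕ.
Dept IV: 9803²·(1 − 158/9803)·43040/158 = 2.5755881 × 10^10.
Dept II: 5838²·(1 − 792/5838)·73670/792 = 2.7401657 × 10^9.
Dept III: 1076²·(1 − 240/1076)·15700/240 = 5.8844647 × 10^7.
Dept I: 5210²·(1 − 486/5210)·6062/486 = 3.0699215 × 10^8.
Sum = 2.8861883 × 10^10.
SE = √(2.8861883 × 10^10) = 169890.

169890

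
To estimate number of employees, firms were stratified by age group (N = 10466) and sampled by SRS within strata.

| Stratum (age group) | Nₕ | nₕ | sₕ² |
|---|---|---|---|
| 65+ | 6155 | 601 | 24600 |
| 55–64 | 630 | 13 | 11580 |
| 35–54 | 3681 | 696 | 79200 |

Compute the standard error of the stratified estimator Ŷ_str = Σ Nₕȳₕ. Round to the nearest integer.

Var(Ŷ_str) = Σₕ Nₕ²(1 − fₕ)sₕ²/nₕ.
65+: 6155²·(1 − 601/6155)·24600/601 = 1.3992476 × 10^9.
55–64: 630²·(1 − 13/630)·11580/13 = 3.4625091 × 10^8.
35–54: 3681²·(1 − 696/3681)·79200/696 = 1.2503342 × 10^9.
Sum = 2.9958327 × 10^9.
SE = √(2.9958327 × 10^9) = 54734.

54734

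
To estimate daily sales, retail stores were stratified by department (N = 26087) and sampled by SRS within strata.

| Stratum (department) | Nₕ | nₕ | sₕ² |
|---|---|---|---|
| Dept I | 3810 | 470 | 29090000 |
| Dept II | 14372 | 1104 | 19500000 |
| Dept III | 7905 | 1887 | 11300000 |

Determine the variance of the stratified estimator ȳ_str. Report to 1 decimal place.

Var(ȳ_str) = Σₕ Wₕ²(1 − fₕ)sₕ²/nₕ with Wₕ = Nₕ/N, N = 26087.
Dept I: Wₕ = 0.14604976; term = 0.14604976²·(1 − 0.12335958)·29090000/470 = 1157.3615.
Dept II: Wₕ = 0.55092575; term = 0.55092575²·(1 − 0.07681603)·19500000/1104 = 4949.2562.
Dept III: Wₕ = 0.30302449; term = 0.30302449²·(1 − 0.23870968)·11300000/1887 = 418.61263.
Sum = 6525.2303.

6525.2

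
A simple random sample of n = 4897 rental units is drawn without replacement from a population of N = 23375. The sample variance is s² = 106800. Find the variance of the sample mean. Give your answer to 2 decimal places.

Under SRS without replacement, Var(ȳ) = (1 − f)·s²/n with f = n/N = 4897/23375 = 0.20949733.
Var(ȳ) = (1 − 0.20949733)·106800/4897 = 0.79050267·21.809271 = 17.240287.

17.24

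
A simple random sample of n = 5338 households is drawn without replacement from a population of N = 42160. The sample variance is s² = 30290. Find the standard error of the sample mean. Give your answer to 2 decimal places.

2.23

Under SRS without replacement, Var(ȳ) = (1 − f)·s²/n with f = n/N = 5338/42160 = 0.12661290.
Var(ȳ) = (1 − 0.12661290)·30290/5338 = 0.87338710·5.6744099 = 4.9559564.
SE(ȳ) = √(4.9559564) = 2.23.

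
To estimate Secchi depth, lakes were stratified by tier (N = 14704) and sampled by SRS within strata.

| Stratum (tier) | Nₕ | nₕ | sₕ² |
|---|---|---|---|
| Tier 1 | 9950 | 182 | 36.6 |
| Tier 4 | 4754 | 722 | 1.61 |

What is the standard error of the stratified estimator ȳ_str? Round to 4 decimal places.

0.3010

Var(ȳ_str) = Σₕ Wₕ²(1 − fₕ)sₕ²/nₕ with Wₕ = Nₕ/N, N = 14704.
Tier 1: Wₕ = 0.67668662; term = 0.67668662²·(1 − 0.01829146)·36.6/182 = 0.090399794.
Tier 4: Wₕ = 0.32331338; term = 0.32331338²·(1 − 0.15187211)·1.61/722 = 1.9769578 × 10^-4.
Sum = 0.09059749.
SE = √(0.09059749) = 0.3010.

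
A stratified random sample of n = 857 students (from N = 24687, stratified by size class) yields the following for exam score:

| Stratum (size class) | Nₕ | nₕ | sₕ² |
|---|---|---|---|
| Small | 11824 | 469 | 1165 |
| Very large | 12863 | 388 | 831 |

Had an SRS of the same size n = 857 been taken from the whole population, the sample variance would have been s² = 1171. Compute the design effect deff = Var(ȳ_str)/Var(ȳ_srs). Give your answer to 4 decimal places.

0.8424

Var(ȳ_str) = Σ Wₕ²(1−fₕ)sₕ²/nₕ with Wₕ = Nₕ/24687:
  Small: (11824/24687)²·(1−469/11824)·1165/469 = 0.54722762
  Very large: (12863/24687)²·(1−388/12863)·831/388 = 0.56391739
  → Var(ȳ_str) = 1.111145.
Var(ȳ_srs) = (1 − 857/24687)·1171/857 = 1.3189605.
deff = 1.111145 / 1.3189605 = 0.8424.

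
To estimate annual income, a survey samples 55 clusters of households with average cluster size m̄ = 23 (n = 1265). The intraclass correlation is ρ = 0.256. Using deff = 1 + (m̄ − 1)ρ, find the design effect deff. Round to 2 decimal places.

6.63

deff = 1 + (23 − 1)·0.256 = 1 + 5.632 = 6.632.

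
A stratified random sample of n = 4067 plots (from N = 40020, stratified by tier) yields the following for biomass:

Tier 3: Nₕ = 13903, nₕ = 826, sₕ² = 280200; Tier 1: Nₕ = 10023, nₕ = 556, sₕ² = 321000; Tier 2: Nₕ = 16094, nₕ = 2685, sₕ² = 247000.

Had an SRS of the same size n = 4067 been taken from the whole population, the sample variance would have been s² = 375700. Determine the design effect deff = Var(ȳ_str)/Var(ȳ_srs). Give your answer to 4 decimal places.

Var(ȳ_str) = Σ Wₕ²(1−fₕ)sₕ²/nₕ with Wₕ = Nₕ/40020:
  Tier 3: (13903/40020)²·(1−826/13903)·280200/826 = 38.507964
  Tier 1: (10023/40020)²·(1−556/10023)·321000/556 = 34.204731
  Tier 2: (16094/40020)²·(1−2685/16094)·247000/2685 = 12.395353
  → Var(ȳ_str) = 85.108048.
Var(ȳ_srs) = (1 − 4067/40020)·375700/4067 = 82.989868.
deff = 85.108048 / 82.989868 = 1.0255.

1.0255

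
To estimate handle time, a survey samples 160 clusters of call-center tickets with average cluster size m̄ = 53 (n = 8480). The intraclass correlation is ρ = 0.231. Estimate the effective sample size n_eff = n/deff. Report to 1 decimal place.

deff = 1 + (53 − 1)·0.231 = 1 + 12.012 = 13.012.
n_eff = 8480 / 13.012 = 651.7.

651.7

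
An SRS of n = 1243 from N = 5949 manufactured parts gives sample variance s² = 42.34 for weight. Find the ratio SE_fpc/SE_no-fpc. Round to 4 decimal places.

0.8894

f = n/N = 1243/5949 = 0.20894268.
SE_no-fpc = √(s²/n) = 0.18456097; SE_fpc = √((1−f)s²/n) = 0.16415112.
Ratio = √(1−f) = 0.88941403.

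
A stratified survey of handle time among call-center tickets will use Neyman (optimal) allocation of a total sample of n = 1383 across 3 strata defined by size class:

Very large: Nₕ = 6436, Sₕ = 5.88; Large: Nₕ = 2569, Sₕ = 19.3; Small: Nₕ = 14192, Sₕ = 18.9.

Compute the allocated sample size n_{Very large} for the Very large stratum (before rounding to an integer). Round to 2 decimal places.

147.16

Neyman allocation: nₕ = n·NₕSₕ / Σⱼ NⱼSⱼ.
Σ NⱼSⱼ = 6436·5.88 + 2569·19.3 + 14192·18.9 = 355654.18.
n_{Very large} = 1383·6436·5.88 / 355654.18 = 147.16.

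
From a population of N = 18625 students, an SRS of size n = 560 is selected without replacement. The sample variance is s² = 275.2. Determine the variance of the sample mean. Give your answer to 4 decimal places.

0.4767

Under SRS without replacement, Var(ȳ) = (1 − f)·s²/n with f = n/N = 560/18625 = 0.03006711.
Var(ȳ) = (1 − 0.03006711)·275.2/560 = 0.96993289·0.49142857 = 0.47665273.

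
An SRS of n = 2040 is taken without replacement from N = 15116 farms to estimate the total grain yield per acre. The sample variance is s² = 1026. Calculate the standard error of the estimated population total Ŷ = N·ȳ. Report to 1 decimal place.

9970.4

Var(Ŷ) = N²·Var(ȳ) = N²·(1 − n/N)·s²/n.
f = 2040/15116 = 0.13495634; Var(ȳ) = 0.86504366·1026/2040 = 0.43506608.
Var(Ŷ) = 15116² · 0.43506608 = 9.9409752 × 10^7.
SE(Ŷ) = √(9.9409752 × 10^7) = 9970.4.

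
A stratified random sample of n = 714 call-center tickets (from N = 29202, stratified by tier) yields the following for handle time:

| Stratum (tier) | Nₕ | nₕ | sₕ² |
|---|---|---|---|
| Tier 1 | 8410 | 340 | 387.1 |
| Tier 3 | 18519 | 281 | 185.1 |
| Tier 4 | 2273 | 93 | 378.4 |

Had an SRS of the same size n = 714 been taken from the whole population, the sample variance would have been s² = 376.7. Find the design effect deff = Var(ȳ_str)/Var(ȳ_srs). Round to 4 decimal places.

0.7289

Var(ȳ_str) = Σ Wₕ²(1−fₕ)sₕ²/nₕ with Wₕ = Nₕ/29202:
  Tier 1: (8410/29202)²·(1−340/8410)·387.1/340 = 0.0906126
  Tier 3: (18519/29202)²·(1−281/18519)·185.1/281 = 0.26089734
  Tier 4: (2273/29202)²·(1−93/2273)·378.4/93 = 0.0236428
  → Var(ȳ_str) = 0.37515274.
Var(ȳ_srs) = (1 − 714/29202)·376.7/714 = 0.51469124.
deff = 0.37515274 / 0.51469124 = 0.7289.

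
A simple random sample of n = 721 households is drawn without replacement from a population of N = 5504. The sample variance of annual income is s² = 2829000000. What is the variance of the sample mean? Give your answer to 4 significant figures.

Under SRS without replacement, Var(ȳ) = (1 − f)·s²/n with f = n/N = 721/5504 = 0.13099564.
Var(ȳ) = (1 − 0.13099564)·2829000000/721 = 0.86900436·3.9237171 × 10^6 = 3.4097272 × 10^6.

3.410 × 10^6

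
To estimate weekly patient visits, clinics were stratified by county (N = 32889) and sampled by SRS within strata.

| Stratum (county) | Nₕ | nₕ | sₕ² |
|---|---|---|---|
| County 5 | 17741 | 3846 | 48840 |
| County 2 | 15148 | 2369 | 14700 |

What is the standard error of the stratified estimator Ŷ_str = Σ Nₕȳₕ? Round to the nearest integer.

65815

Var(Ŷ_str) = Σₕ Nₕ²(1 − fₕ)sₕ²/nₕ.
County 5: 17741²·(1 − 3846/17741)·48840/3846 = 3.130423 × 10^9.
County 2: 15148²·(1 − 2369/15148)·14700/2369 = 1.2011699 × 10^9.
Sum = 4.3315929 × 10^9.
SE = √(4.3315929 × 10^9) = 65815.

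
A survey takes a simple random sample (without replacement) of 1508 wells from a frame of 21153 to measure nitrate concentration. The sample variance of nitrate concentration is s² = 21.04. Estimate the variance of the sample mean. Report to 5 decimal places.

Under SRS without replacement, Var(ȳ) = (1 − f)·s²/n with f = n/N = 1508/21153 = 0.07129012.
Var(ȳ) = (1 − 0.07129012)·21.04/1508 = 0.92870988·0.013952255 = 0.012957597.

0.01296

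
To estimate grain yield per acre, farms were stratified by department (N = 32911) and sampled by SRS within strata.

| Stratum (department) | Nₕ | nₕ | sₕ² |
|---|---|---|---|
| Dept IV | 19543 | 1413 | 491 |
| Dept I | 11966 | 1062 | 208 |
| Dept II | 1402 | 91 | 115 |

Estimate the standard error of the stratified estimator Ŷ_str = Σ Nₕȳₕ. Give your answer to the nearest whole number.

Var(Ŷ_str) = Σₕ Nₕ²(1 − fₕ)sₕ²/nₕ.
Dept IV: 19543²·(1 − 1413/19543)·491/1413 = 1.2311993 × 10^8.
Dept I: 11966²·(1 − 1062/11966)·208/1062 = 2.5554869 × 10^7.
Dept II: 1402²·(1 − 91/1402)·115/91 = 2.3227751 × 10^6.
Sum = 1.5099757 × 10^8.
SE = √(1.5099757 × 10^8) = 12288.

12288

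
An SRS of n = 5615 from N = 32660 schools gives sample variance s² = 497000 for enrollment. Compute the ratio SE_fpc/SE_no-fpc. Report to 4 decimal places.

0.9100

f = n/N = 5615/32660 = 0.17192284.
SE_no-fpc = √(s²/n) = 9.4081301; SE_fpc = √((1−f)s²/n) = 8.5612803.
Ratio = √(1−f) = 0.90998745.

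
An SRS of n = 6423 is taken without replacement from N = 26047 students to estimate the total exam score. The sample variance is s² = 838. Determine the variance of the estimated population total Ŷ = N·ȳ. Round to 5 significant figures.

Var(Ŷ) = N²·Var(ȳ) = N²·(1 − n/N)·s²/n.
f = 6423/26047 = 0.24659270; Var(ȳ) = 0.75340730·838/6423 = 0.098296017.
Var(Ŷ) = 26047² · 0.098296017 = 6.668856 × 10^7.

6.6689 × 10^7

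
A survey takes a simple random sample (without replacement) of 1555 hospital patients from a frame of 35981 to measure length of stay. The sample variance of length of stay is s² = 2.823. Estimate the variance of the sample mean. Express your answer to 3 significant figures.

Under SRS without replacement, Var(ȳ) = (1 − f)·s²/n with f = n/N = 1555/35981 = 0.04321725.
Var(ȳ) = (1 − 0.04321725)·2.823/1555 = 0.95678275·0.0018154341 = 0.001736976.

0.00174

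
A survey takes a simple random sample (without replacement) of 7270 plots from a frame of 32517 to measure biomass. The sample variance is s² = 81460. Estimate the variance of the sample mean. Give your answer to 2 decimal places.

8.70

Under SRS without replacement, Var(ȳ) = (1 − f)·s²/n with f = n/N = 7270/32517 = 0.22357536.
Var(ȳ) = (1 − 0.22357536)·81460/7270 = 0.77642464·11.204952 = 8.6998007.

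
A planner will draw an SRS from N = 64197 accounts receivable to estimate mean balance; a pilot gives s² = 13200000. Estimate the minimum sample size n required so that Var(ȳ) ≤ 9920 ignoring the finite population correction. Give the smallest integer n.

1331

Without fpc, n₀ = s²/D = 13200000/9920 = 1330.6452.
Rounding up, n = 1331.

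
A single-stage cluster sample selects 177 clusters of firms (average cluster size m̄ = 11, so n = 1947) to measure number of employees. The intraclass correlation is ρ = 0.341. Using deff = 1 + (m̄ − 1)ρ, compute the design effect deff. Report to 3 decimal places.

deff = 1 + (11 − 1)·0.341 = 1 + 3.41 = 4.41.

4.410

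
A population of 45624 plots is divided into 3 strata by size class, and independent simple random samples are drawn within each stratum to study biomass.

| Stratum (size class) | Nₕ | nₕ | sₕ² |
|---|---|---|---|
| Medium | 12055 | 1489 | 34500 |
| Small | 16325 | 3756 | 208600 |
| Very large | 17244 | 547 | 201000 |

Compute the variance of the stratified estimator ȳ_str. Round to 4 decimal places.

Var(ȳ_str) = Σₕ Wₕ²(1 − fₕ)sₕ²/nₕ with Wₕ = Nₕ/N, N = 45624.
Medium: Wₕ = 0.26422497; term = 0.26422497²·(1 − 0.12351721)·34500/1489 = 1.4178017.
Small: Wₕ = 0.35781606; term = 0.35781606²·(1 − 0.23007657)·208600/3756 = 5.4746445.
Very large: Wₕ = 0.37795897; term = 0.37795897²·(1 − 0.03172118)·201000/547 = 50.827468.
Sum = 57.719914.

57.7199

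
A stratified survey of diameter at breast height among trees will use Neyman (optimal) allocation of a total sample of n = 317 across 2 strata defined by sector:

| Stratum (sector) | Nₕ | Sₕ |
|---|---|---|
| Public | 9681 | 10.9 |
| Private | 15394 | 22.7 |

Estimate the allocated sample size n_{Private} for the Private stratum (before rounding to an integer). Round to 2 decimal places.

Neyman allocation: nₕ = n·NₕSₕ / Σⱼ NⱼSⱼ.
Σ NⱼSⱼ = 9681·10.9 + 15394·22.7 = 454966.7.
n_{Private} = 317·15394·22.7 / 454966.7 = 243.48.

243.48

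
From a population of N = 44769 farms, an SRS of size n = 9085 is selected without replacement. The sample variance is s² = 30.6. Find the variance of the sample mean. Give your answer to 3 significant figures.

0.00268

Under SRS without replacement, Var(ȳ) = (1 − f)·s²/n with f = n/N = 9085/44769 = 0.20293060.
Var(ȳ) = (1 − 0.20293060)·30.6/9085 = 0.79706940·0.0033681893 = 0.0026846806.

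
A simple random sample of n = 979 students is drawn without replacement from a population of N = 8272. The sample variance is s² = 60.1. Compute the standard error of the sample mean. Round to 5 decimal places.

Under SRS without replacement, Var(ȳ) = (1 − f)·s²/n with f = n/N = 979/8272 = 0.11835106.
Var(ȳ) = (1 − 0.11835106)·60.1/979 = 0.88164894·0.061389173 = 0.054123699.
SE(ȳ) = √(0.054123699) = 0.23265.

0.23265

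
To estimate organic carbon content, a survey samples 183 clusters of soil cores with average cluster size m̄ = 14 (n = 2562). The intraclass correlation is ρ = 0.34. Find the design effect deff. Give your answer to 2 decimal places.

deff = 1 + (14 − 1)·0.34 = 1 + 4.42 = 5.42.

5.42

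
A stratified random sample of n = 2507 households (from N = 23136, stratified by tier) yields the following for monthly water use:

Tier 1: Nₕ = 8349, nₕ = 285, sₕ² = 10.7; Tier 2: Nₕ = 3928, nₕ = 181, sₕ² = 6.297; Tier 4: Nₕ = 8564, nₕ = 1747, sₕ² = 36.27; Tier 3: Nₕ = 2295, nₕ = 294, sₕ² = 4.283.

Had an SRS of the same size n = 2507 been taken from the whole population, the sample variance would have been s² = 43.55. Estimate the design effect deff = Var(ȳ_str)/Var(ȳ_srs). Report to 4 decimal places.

0.5209

Var(ȳ_str) = Σ Wₕ²(1−fₕ)sₕ²/nₕ with Wₕ = Nₕ/23136:
  Tier 1: (8349/23136)²·(1−285/8349)·10.7/285 = 0.0047222323
  Tier 2: (3928/23136)²·(1−181/3928)·6.297/181 = 9.5660741 × 10^-4
  Tier 4: (8564/23136)²·(1−1747/8564)·36.27/1747 = 0.0022643734
  Tier 3: (2295/23136)²·(1−294/2295)·4.283/294 = 1.2498387 × 10^-4
  → Var(ȳ_str) = 0.008068197.
Var(ȳ_srs) = (1 − 2507/23136)·43.55/2507 = 0.015489012.
deff = 0.008068197 / 0.015489012 = 0.5209.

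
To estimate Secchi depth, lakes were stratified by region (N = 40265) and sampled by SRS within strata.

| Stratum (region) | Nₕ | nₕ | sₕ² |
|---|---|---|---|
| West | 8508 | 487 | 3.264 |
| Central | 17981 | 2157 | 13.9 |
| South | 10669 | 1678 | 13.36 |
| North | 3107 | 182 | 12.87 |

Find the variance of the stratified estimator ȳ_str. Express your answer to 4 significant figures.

Var(ȳ_str) = Σₕ Wₕ²(1 − fₕ)sₕ²/nₕ with Wₕ = Nₕ/N, N = 40265.
West: Wₕ = 0.21130014; term = 0.21130014²·(1 − 0.05724024)·3.264/487 = 2.8211214 × 10^-4.
Central: Wₕ = 0.44656650; term = 0.44656650²·(1 − 0.11995996)·13.9/2157 = 0.0011309395.
South: Wₕ = 0.26496958; term = 0.26496958²·(1 − 0.15727810)·13.36/1678 = 4.7107581 × 10^-4.
North: Wₕ = 0.07716379; term = 0.07716379²·(1 − 0.05857741)·12.87/182 = 3.9638652 × 10^-4.
Sum = 0.002280514.

0.002281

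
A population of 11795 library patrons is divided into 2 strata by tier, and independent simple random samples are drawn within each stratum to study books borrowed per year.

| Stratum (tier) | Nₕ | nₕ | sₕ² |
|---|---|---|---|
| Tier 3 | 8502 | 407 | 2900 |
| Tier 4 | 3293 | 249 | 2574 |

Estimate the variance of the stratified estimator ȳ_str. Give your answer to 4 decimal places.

4.2697

Var(ȳ_str) = Σₕ Wₕ²(1 − fₕ)sₕ²/nₕ with Wₕ = Nₕ/N, N = 11795.
Tier 3: Wₕ = 0.72081390; term = 0.72081390²·(1 − 0.04787109)·2900/407 = 3.5248907.
Tier 4: Wₕ = 0.27918610; term = 0.27918610²·(1 − 0.07561494)·2574/249 = 0.74481718.
Sum = 4.2697079.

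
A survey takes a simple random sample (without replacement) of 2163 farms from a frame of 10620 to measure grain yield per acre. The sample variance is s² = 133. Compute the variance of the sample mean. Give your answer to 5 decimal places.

Under SRS without replacement, Var(ȳ) = (1 − f)·s²/n with f = n/N = 2163/10620 = 0.20367232.
Var(ȳ) = (1 − 0.20367232)·133/2163 = 0.79632768·0.061488673 = 0.048965133.

0.04897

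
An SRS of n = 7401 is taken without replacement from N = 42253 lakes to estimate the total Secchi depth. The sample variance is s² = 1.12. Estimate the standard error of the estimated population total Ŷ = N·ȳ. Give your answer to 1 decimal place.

Var(Ŷ) = N²·Var(ȳ) = N²·(1 − n/N)·s²/n.
f = 7401/42253 = 0.17515916; Var(ȳ) = 0.82484084·1.12/7401 = 1.2482391 × 10^-4.
Var(Ŷ) = 42253² · (1.2482391 × 10^-4) = 222850.12.
SE(Ŷ) = √(222850.12) = 472.1.

472.1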